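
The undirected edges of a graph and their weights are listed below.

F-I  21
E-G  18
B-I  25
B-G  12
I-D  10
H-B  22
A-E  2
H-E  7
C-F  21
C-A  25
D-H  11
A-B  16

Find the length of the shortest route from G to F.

58

Shortest distances from G:
G: 0
B: 12  (via G)
E: 18  (via G)
A: 20  (via E)
H: 25  (via E)
D: 36  (via H)
I: 37  (via B)
C: 45  (via A)
F: 58  (via I)
Shortest route: G → B → I → F = 58.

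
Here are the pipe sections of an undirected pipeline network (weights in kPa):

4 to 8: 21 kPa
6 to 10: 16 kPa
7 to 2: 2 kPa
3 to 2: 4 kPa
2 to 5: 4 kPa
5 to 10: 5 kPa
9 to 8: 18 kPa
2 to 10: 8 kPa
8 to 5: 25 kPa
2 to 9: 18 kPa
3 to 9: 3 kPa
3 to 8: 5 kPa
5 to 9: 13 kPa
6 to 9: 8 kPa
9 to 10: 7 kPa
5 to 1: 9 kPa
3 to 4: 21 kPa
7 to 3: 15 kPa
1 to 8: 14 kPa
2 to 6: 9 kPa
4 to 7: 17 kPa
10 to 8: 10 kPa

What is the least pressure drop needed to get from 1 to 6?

22 kPa

Enumerating some paths:
1–8–3–9–6: 14+5+3+8 = 30
1–5–2–6: 9+4+9 = 22
1–5–2–3–9–6: 9+4+4+3+8 = 28
1–5–10–9–6: 9+5+7+8 = 29
Cheapest is 1–5–2–6 at 22 kPa.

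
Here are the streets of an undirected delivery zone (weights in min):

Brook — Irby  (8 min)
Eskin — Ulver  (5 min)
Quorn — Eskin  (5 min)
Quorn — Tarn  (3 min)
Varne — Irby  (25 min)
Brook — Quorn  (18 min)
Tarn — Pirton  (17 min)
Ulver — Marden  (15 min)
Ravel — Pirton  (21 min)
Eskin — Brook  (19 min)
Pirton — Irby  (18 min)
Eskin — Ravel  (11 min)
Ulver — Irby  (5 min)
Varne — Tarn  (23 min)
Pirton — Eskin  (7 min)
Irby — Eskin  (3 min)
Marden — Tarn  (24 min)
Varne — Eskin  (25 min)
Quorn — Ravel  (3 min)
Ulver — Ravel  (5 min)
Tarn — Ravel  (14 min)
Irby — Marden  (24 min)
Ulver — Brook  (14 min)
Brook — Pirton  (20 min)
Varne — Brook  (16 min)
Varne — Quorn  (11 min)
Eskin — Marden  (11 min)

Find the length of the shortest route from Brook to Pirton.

Settle nodes by increasing distance from Brook:
Brook: 0
Irby: 8  (via Brook)
Eskin: 11  (via Irby)
Ulver: 13  (via Irby)
Quorn: 16  (via Eskin)
Varne: 16  (via Brook)
Ravel: 18  (via Ulver)
Pirton: 18  (via Eskin)
Shortest route: Brook → Irby → Eskin → Pirton = 18 min.

18 min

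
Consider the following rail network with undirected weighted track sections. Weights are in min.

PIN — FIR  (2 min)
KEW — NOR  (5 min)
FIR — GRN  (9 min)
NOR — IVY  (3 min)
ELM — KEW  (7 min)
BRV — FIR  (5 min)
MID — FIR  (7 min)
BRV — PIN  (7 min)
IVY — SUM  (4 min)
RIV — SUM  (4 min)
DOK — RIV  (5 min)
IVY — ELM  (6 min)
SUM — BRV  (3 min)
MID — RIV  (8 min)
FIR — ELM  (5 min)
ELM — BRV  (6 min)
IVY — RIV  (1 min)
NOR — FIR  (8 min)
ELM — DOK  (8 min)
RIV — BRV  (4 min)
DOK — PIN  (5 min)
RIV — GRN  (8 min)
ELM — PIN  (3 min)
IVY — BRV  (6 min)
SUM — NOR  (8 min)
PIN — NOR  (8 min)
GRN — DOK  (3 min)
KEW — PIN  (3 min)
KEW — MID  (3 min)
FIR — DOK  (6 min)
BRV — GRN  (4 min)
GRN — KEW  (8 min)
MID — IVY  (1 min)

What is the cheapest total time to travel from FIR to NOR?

Compare a few routes:
FIR - NOR: 8 = 8
FIR - MID - IVY - NOR: 7+1+3 = 11
FIR - PIN - KEW - NOR: 2+3+5 = 10
FIR - PIN - NOR: 2+8 = 10
Cheapest is FIR - NOR at 8 min.

8 min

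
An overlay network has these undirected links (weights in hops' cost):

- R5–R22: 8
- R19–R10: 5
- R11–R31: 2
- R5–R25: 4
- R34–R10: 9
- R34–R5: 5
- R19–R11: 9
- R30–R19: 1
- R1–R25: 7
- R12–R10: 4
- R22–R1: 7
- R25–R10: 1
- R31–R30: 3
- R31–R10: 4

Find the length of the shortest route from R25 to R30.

7 hops' cost

Shortest distances from R25:
R25: 0
R10: 1  (via R25)
R5: 4  (via R25)
R31: 5  (via R10)
R12: 5  (via R10)
R19: 6  (via R10)
R11: 7  (via R31)
R1: 7  (via R25)
R30: 7  (via R19)
Shortest route: R25–R10–R19–R30 = 7 hops' cost.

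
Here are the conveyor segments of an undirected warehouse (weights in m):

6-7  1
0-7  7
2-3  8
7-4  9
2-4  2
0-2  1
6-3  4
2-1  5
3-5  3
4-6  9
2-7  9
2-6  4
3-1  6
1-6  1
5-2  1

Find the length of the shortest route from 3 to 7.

Enumerating some paths:
3 - 1 - 6 - 7: 6+1+1 = 8
3 - 6 - 7: 4+1 = 5
3 - 5 - 2 - 6 - 7: 3+1+4+1 = 9
Cheapest is 3 - 6 - 7 at 5 m.

5 m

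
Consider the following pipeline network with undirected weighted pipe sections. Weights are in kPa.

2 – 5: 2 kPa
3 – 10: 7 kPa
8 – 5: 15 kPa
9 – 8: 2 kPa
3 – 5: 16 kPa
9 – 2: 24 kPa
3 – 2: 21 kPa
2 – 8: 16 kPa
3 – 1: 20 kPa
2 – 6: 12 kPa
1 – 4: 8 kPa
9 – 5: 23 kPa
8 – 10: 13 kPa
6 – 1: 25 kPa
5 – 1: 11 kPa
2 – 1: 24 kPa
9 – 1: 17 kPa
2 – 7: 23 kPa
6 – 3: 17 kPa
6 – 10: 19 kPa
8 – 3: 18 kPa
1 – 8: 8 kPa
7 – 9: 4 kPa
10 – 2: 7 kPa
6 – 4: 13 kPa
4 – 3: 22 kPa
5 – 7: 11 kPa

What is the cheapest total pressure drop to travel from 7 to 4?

Compare a few routes:
7 → 9 → 1 → 4: 4+17+8 = 29
7 → 9 → 8 → 1 → 4: 4+2+8+8 = 22
Cheapest is 7 → 9 → 8 → 1 → 4 at 22 kPa.

22 kPa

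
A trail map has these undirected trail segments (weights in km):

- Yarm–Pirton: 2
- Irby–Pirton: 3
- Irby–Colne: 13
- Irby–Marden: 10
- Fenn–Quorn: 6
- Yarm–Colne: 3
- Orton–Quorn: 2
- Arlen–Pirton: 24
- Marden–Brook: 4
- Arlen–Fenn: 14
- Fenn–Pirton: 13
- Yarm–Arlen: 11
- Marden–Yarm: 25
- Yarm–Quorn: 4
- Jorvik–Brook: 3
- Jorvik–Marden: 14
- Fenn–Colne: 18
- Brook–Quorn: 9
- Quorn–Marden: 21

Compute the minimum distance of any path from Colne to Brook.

16 km

Compare a few routes:
Colne → Yarm → Quorn → Brook: 3+4+9 = 16
Colne → Yarm → Pirton → Irby → Marden → Brook: 3+2+3+10+4 = 22
Colne → Irby → Marden → Brook: 13+10+4 = 27
Cheapest is Colne → Yarm → Quorn → Brook at 16 km.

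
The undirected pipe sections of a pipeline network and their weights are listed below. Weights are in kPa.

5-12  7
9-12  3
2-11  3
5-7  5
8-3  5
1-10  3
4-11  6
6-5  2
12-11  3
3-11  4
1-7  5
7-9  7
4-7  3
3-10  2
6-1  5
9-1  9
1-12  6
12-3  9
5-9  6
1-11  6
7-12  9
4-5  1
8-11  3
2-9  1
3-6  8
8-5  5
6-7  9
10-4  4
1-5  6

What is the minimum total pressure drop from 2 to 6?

9 kPa

Candidate routes:
2 - 9 - 5 - 6: 1+6+2 = 9
2 - 11 - 4 - 5 - 6: 3+6+1+2 = 12
Cheapest is 2 - 9 - 5 - 6 at 9 kPa.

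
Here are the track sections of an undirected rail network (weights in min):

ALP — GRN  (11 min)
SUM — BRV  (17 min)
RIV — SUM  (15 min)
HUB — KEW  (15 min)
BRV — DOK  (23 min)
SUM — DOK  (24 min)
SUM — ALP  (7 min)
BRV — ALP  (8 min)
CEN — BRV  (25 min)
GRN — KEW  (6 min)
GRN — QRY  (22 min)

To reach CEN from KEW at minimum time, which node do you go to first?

Compare a few routes:
KEW - GRN - ALP - SUM - DOK - BRV - CEN: 6+11+7+24+23+25 = 96
KEW - GRN - ALP - BRV - CEN: 6+11+8+25 = 50
KEW - GRN - ALP - SUM - BRV - CEN: 6+11+7+17+25 = 66
Cheapest is KEW - GRN - ALP - BRV - CEN at 50 min.
So from KEW the first move is to GRN.

GRN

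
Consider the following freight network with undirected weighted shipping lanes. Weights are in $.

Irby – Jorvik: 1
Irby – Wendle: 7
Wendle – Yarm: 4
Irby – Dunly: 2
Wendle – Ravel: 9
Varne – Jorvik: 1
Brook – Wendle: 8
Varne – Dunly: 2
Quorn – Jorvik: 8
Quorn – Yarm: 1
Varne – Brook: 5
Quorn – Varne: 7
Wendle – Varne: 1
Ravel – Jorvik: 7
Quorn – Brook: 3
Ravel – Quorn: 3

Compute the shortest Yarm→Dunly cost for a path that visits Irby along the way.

$9

Best Yarm to Irby: Yarm–Wendle–Varne–Jorvik–Irby costing 7
Shortest Irby→Dunly: Irby–Dunly = 2
Total via Irby: 7 + 2 = $9.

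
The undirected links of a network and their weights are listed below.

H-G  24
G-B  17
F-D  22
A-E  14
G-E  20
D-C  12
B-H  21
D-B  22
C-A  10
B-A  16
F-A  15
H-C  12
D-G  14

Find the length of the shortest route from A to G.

Running Dijkstra from A:
A: 0
C: 10  (via A)
E: 14  (via A)
F: 15  (via A)
B: 16  (via A)
D: 22  (via C)
H: 22  (via C)
G: 33  (via B)
Shortest route: A → B → G = 33.

33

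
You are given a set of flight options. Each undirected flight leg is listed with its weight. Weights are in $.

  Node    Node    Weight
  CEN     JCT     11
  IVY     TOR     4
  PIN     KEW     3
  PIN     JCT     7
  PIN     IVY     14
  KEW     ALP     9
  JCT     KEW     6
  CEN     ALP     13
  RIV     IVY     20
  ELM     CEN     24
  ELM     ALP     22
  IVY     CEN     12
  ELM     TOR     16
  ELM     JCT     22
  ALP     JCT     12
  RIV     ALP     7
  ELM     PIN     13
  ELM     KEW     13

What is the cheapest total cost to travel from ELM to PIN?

Shortest distances from ELM:
ELM: 0
PIN: 13  (via ELM)
Shortest route: ELM–PIN = $13.

$13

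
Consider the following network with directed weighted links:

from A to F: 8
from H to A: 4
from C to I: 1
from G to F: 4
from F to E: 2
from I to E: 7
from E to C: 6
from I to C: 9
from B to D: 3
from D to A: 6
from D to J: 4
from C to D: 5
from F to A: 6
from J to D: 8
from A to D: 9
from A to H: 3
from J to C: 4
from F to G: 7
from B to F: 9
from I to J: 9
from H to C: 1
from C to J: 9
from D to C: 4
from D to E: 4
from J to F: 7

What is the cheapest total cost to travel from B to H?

12

Enumerating some paths:
B–D–A–H: 3+6+3 = 12
B–F–A–H: 9+6+3 = 18
B–D–J–F–A–H: 3+4+7+6+3 = 23
The minimum is 12 via B–D–A–H.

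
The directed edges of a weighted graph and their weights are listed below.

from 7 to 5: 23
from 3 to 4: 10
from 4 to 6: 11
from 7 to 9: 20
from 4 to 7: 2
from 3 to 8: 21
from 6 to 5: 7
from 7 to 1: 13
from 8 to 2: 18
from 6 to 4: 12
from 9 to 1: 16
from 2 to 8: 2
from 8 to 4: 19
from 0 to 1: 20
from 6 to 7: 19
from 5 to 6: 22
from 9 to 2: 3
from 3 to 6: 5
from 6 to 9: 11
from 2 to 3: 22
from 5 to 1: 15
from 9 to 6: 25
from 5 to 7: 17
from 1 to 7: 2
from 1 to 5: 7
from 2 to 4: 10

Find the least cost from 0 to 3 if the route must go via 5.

85

Shortest 0→5: 0 → 1 → 5 = 27
Shortest 5→3: 5 → 6 → 9 → 2 → 3 = 58
Total via 5: 27 + 58 = 85.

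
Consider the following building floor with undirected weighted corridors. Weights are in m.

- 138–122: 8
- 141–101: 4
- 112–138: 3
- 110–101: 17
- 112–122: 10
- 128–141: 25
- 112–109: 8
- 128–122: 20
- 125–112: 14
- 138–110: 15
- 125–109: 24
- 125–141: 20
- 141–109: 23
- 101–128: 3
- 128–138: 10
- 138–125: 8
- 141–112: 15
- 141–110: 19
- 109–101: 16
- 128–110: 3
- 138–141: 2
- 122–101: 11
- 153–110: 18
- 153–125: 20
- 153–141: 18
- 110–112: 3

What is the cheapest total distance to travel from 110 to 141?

Shortest distances from 110:
110: 0
128: 3  (via 110)
112: 3  (via 110)
101: 6  (via 128)
138: 6  (via 112)
141: 8  (via 138)
Shortest route: 110 → 112 → 138 → 141 = 8 m.

8 m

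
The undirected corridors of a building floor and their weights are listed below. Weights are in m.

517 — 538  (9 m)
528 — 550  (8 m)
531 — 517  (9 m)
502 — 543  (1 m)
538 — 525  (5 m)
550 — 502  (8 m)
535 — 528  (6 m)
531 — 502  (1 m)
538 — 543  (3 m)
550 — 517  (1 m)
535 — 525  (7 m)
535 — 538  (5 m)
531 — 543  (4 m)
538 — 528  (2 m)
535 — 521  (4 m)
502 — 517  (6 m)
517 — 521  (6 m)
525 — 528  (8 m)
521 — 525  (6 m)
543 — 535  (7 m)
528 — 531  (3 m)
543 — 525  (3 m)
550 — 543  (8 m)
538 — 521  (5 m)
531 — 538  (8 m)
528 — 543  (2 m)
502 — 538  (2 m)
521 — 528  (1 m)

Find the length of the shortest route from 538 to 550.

Settle nodes by increasing distance from 538:
538: 0
502: 2  (via 538)
528: 2  (via 538)
543: 3  (via 538)
531: 3  (via 502)
521: 3  (via 528)
525: 5  (via 538)
535: 5  (via 538)
517: 8  (via 502)
550: 9  (via 517)
Shortest route: 538–502–517–550 = 9 m.

9 m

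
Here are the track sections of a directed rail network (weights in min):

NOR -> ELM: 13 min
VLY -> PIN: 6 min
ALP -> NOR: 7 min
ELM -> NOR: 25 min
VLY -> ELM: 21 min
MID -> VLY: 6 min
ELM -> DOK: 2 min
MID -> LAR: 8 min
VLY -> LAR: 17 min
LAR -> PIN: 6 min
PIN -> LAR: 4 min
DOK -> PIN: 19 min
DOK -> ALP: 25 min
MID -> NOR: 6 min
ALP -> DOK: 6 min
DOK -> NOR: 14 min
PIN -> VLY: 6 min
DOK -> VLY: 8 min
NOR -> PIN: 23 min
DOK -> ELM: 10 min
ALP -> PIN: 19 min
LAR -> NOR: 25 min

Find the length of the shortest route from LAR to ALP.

Shortest distances from LAR:
LAR: 0
PIN: 6  (via LAR)
VLY: 12  (via PIN)
NOR: 25  (via LAR)
ELM: 33  (via VLY)
DOK: 35  (via ELM)
ALP: 60  (via DOK)
Shortest route: LAR → PIN → VLY → ELM → DOK → ALP = 60 min.

60 min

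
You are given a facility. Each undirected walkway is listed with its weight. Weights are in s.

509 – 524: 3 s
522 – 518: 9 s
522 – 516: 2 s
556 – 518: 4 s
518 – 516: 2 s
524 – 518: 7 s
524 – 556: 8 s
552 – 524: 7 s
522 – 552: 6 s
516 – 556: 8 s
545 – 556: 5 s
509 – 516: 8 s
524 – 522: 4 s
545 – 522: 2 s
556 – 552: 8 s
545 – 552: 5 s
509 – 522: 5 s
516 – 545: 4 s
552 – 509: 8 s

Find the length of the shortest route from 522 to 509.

5 s

Shortest distances from 522:
522: 0
545: 2  (via 522)
516: 2  (via 522)
518: 4  (via 516)
524: 4  (via 522)
509: 5  (via 522)
Shortest route: 522–509 = 5 s.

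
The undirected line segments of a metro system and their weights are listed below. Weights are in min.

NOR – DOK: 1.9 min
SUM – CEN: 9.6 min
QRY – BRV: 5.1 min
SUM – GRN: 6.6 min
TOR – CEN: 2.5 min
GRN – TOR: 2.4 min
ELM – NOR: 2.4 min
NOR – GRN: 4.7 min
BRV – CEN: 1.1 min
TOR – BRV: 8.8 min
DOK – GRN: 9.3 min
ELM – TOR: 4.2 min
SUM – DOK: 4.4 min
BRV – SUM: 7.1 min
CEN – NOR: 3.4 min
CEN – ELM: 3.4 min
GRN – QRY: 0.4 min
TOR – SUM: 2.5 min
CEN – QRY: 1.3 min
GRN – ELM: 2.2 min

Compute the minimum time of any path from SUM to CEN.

5 min

Compare a few routes:
SUM–TOR–CEN: 2.5+2.5 = 5
SUM–TOR–GRN–QRY–CEN: 2.5+2.4+0.4+1.3 = 6.6
The minimum is 5 min via SUM–TOR–CEN.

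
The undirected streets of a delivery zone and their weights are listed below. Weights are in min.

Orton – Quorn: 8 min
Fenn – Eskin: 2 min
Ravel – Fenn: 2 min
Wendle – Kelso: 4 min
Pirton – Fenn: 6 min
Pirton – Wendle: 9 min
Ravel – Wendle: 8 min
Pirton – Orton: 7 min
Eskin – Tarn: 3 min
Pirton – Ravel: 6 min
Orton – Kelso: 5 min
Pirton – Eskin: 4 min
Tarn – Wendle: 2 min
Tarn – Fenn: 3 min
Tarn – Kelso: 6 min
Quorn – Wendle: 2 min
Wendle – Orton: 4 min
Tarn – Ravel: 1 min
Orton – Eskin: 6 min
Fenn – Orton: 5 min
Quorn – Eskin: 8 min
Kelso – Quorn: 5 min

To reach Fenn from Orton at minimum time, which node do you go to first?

Fenn

Compare a few routes:
Orton → Eskin → Fenn: 6+2 = 8
Orton → Fenn: 5 = 5
The minimum is 5 min via Orton → Fenn.
So from Orton the first move is to Fenn.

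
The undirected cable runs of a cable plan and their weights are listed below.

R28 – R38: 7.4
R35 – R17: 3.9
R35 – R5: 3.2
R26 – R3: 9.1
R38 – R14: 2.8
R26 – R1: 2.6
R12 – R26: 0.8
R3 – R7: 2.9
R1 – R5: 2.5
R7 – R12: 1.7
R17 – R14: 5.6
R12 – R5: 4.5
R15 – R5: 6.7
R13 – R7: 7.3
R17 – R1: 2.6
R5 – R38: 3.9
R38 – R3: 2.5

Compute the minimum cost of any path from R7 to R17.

Enumerating some paths:
R7 - R12 - R26 - R1 - R17: 1.7+0.8+2.6+2.6 = 7.7
R7 - R12 - R5 - R1 - R17: 1.7+4.5+2.5+2.6 = 11.3
Cheapest is R7 - R12 - R26 - R1 - R17 at 7.7.

7.7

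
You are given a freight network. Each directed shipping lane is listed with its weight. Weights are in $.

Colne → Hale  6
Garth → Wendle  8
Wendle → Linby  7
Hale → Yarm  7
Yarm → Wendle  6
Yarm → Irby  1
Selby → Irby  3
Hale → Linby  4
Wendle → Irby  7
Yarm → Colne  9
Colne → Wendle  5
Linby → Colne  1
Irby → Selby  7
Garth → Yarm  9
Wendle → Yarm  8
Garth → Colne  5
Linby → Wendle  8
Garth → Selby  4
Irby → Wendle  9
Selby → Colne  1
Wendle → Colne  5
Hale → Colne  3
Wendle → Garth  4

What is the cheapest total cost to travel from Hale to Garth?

Shortest distances from Hale:
Hale: 0
Colne: 3  (via Hale)
Linby: 4  (via Hale)
Yarm: 7  (via Hale)
Wendle: 8  (via Colne)
Irby: 8  (via Yarm)
Garth: 12  (via Wendle)
Shortest route: Hale → Colne → Wendle → Garth = $12.

$12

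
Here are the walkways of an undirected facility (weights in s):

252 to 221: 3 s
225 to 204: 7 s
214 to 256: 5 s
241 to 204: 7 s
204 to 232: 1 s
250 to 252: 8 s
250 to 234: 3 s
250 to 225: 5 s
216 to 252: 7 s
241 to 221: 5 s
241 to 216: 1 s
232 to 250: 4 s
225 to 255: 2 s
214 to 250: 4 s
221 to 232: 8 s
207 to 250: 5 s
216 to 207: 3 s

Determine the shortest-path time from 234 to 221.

Candidate routes:
234 - 250 - 252 - 221: 3+8+3 = 14
234 - 250 - 232 - 221: 3+4+8 = 15
Cheapest is 234 - 250 - 252 - 221 at 14 s.

14 s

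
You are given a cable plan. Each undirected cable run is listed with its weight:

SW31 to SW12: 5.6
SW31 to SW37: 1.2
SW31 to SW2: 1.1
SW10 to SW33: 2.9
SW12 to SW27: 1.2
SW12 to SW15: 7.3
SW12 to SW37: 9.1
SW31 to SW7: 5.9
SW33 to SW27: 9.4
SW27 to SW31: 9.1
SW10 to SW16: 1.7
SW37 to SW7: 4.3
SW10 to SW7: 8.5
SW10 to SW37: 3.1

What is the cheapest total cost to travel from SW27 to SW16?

12.8

Settle nodes by increasing distance from SW27:
SW27: 0
SW12: 1.2  (via SW27)
SW31: 6.8  (via SW12)
SW2: 7.9  (via SW31)
SW37: 8  (via SW31)
SW15: 8.5  (via SW12)
SW33: 9.4  (via SW27)
SW10: 11.1  (via SW37)
SW7: 12.3  (via SW37)
SW16: 12.8  (via SW10)
Shortest route: SW27–SW12–SW31–SW37–SW10–SW16 = 12.8.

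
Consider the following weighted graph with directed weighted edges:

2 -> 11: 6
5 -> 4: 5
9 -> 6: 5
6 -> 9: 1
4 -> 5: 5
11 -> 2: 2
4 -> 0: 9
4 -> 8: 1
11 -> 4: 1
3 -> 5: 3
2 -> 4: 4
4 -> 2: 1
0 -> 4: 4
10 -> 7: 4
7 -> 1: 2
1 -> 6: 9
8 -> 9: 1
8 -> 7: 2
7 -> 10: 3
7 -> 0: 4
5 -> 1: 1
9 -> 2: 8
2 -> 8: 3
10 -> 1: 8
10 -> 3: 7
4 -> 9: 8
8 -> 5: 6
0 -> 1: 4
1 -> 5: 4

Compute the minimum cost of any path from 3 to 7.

11

Running Dijkstra from 3:
3: 0
5: 3  (via 3)
1: 4  (via 5)
4: 8  (via 5)
2: 9  (via 4)
8: 9  (via 4)
9: 10  (via 8)
7: 11  (via 8)
Shortest route: 3–5–4–8–7 = 11.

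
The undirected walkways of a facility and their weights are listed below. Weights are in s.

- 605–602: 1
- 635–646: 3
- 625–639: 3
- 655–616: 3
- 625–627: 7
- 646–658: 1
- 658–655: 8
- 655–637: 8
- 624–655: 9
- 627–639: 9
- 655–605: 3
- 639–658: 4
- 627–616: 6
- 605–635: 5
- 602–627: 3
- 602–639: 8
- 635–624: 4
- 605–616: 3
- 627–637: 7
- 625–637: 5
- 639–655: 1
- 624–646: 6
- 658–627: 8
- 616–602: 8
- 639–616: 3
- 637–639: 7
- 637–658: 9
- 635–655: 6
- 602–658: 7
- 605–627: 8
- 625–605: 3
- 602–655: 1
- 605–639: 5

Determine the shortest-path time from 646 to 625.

Running Dijkstra from 646:
646: 0
658: 1  (via 646)
635: 3  (via 646)
639: 5  (via 658)
655: 6  (via 639)
624: 6  (via 646)
602: 7  (via 655)
625: 8  (via 639)
Shortest route: 646 → 658 → 639 → 625 = 8 s.

8 s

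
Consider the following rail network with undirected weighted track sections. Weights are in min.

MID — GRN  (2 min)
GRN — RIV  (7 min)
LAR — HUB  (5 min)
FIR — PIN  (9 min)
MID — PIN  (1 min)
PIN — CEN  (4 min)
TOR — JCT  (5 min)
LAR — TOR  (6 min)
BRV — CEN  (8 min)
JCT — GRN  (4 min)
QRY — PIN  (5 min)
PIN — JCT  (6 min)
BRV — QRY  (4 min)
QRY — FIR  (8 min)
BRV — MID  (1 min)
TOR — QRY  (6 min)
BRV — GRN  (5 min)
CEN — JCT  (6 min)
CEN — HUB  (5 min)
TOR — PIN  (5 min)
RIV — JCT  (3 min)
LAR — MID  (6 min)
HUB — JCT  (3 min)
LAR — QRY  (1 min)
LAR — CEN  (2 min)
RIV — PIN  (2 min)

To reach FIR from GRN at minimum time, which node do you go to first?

Candidate routes:
GRN → BRV → MID → PIN → FIR: 5+1+1+9 = 16
GRN → MID → BRV → QRY → FIR: 2+1+4+8 = 15
GRN → MID → PIN → FIR: 2+1+9 = 12
Cheapest is GRN → MID → PIN → FIR at 12 min.
So from GRN the first move is to MID.

MID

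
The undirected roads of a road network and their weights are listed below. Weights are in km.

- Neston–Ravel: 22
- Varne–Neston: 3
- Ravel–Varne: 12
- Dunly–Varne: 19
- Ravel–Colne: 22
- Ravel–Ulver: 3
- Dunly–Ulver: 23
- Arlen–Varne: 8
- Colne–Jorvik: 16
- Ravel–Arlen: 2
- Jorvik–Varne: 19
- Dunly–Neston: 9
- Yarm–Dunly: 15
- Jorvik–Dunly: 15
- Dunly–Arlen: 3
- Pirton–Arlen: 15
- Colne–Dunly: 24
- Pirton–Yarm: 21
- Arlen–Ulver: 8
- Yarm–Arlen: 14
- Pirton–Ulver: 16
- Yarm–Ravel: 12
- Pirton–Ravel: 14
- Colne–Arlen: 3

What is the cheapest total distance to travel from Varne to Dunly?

Settle nodes by increasing distance from Varne:
Varne: 0
Neston: 3  (via Varne)
Arlen: 8  (via Varne)
Ravel: 10  (via Arlen)
Colne: 11  (via Arlen)
Dunly: 11  (via Arlen)
Shortest route: Varne → Arlen → Dunly = 11 km.

11 km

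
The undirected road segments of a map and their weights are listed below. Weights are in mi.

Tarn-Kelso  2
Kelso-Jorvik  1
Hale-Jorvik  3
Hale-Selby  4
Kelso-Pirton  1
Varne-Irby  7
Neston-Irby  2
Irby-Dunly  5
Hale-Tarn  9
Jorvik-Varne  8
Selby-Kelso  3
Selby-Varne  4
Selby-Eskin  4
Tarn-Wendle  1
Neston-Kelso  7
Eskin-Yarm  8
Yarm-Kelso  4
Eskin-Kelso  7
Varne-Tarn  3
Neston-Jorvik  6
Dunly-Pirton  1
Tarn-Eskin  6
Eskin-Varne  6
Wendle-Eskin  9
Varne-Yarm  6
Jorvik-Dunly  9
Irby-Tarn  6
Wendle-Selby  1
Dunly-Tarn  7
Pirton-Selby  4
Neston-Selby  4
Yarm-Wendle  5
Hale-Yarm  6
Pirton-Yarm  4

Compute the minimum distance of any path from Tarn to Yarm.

Candidate routes:
Tarn → Wendle → Yarm: 1+5 = 6
Tarn → Varne → Yarm: 3+6 = 9
Tarn → Kelso → Pirton → Yarm: 2+1+4 = 7
Cheapest is Tarn → Wendle → Yarm at 6 mi.

6 mi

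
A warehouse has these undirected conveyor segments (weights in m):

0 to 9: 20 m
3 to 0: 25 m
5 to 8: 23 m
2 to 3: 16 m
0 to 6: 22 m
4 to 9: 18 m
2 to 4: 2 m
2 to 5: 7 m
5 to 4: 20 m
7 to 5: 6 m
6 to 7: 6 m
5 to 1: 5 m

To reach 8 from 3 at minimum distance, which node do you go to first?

Candidate routes:
3 - 2 - 4 - 5 - 8: 16+2+20+23 = 61
3 - 2 - 5 - 8: 16+7+23 = 46
3 - 0 - 6 - 7 - 5 - 8: 25+22+6+6+23 = 82
Cheapest is 3 - 2 - 5 - 8 at 46 m.
So from 3 the first move is to 2.

2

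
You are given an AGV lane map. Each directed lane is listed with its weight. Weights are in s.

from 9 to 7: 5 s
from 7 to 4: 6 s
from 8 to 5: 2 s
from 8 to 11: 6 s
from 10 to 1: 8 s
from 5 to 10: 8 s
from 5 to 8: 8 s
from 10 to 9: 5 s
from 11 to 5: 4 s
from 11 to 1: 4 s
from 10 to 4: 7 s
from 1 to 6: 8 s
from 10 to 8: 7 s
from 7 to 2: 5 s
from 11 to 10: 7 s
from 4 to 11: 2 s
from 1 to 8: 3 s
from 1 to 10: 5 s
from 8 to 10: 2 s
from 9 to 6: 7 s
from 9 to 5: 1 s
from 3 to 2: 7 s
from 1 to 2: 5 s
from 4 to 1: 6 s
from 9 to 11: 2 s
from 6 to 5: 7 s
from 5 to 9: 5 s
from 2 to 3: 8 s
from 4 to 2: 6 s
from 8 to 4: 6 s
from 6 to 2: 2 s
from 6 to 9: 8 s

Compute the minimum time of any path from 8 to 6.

Running Dijkstra from 8:
8: 0
5: 2  (via 8)
10: 2  (via 8)
4: 6  (via 8)
11: 6  (via 8)
9: 7  (via 5)
1: 10  (via 10)
2: 12  (via 4)
7: 12  (via 9)
6: 14  (via 9)
Shortest route: 8–5–9–6 = 14 s.

14 s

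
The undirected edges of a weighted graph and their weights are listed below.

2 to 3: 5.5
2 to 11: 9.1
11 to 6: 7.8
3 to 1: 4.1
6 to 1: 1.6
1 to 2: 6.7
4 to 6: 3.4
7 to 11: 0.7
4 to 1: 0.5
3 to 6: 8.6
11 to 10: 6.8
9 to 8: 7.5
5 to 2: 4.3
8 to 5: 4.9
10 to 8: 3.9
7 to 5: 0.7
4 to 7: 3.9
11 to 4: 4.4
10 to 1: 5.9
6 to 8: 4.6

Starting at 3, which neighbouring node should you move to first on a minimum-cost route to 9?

Enumerating some paths:
3 - 1 - 4 - 6 - 8 - 9: 4.1+0.5+3.4+4.6+7.5 = 20.1
3 - 1 - 6 - 8 - 9: 4.1+1.6+4.6+7.5 = 17.8
3 - 6 - 8 - 9: 8.6+4.6+7.5 = 20.7
The minimum is 17.8 via 3 - 1 - 6 - 8 - 9.
So from 3 the first move is to 1.

1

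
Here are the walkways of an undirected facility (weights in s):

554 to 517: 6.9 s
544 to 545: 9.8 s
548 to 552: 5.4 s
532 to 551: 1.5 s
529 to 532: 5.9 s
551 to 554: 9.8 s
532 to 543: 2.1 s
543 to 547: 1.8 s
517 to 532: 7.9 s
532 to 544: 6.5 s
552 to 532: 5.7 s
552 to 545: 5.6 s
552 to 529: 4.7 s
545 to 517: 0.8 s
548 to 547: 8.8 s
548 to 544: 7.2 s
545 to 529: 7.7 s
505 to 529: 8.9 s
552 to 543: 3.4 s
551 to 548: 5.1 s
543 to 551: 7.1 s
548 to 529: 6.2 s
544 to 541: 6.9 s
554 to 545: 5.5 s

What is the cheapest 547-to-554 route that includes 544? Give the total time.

Shortest 547→544: 547 → 543 → 532 → 544 = 10.4
Shortest 544→554: 544 → 545 → 554 = 15.3
Total via 544: 10.4 + 15.3 = 25.7 s.

25.7 s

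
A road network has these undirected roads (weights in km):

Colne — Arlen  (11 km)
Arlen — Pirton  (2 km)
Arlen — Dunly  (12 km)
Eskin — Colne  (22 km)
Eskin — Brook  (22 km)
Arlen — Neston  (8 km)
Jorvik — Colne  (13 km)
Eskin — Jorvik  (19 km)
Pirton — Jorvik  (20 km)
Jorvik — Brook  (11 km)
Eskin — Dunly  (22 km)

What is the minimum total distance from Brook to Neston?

Compare a few routes:
Brook - Jorvik - Colne - Arlen - Neston: 11+13+11+8 = 43
Brook - Eskin - Colne - Arlen - Neston: 22+22+11+8 = 63
Brook - Jorvik - Pirton - Arlen - Neston: 11+20+2+8 = 41
Brook - Eskin - Dunly - Arlen - Neston: 22+22+12+8 = 64
The minimum is 41 km via Brook - Jorvik - Pirton - Arlen - Neston.

41 km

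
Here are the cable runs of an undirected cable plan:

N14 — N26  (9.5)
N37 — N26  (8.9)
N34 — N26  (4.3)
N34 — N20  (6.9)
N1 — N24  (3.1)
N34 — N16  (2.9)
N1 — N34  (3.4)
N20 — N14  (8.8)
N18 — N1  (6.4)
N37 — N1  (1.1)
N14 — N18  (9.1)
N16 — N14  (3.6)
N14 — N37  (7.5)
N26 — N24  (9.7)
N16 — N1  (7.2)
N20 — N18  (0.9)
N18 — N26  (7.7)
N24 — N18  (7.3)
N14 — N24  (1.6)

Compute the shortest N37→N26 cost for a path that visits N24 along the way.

Best N37 to N24: N37 → N1 → N24 costing 4.2
Best N24 to N26: N24 → N26 costing 9.7
Total via N24: 4.2 + 9.7 = 13.9.

13.9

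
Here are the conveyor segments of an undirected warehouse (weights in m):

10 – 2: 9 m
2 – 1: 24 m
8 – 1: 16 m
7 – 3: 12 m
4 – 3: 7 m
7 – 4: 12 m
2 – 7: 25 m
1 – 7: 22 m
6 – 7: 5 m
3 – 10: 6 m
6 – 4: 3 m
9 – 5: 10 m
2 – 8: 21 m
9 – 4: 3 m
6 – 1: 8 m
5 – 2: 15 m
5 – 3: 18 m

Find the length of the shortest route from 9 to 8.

30 m

Shortest distances from 9:
9: 0
4: 3  (via 9)
6: 6  (via 4)
3: 10  (via 4)
5: 10  (via 9)
7: 11  (via 6)
1: 14  (via 6)
10: 16  (via 3)
2: 25  (via 5)
8: 30  (via 1)
Shortest route: 9–4–6–1–8 = 30 m.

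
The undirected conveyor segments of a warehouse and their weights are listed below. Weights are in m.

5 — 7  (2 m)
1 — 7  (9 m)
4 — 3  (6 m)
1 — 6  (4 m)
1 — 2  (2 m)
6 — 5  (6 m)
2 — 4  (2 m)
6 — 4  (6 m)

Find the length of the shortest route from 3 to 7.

Candidate routes:
3 - 4 - 6 - 5 - 7: 6+6+6+2 = 20
3 - 4 - 2 - 1 - 7: 6+2+2+9 = 19
Cheapest is 3 - 4 - 2 - 1 - 7 at 19 m.

19 m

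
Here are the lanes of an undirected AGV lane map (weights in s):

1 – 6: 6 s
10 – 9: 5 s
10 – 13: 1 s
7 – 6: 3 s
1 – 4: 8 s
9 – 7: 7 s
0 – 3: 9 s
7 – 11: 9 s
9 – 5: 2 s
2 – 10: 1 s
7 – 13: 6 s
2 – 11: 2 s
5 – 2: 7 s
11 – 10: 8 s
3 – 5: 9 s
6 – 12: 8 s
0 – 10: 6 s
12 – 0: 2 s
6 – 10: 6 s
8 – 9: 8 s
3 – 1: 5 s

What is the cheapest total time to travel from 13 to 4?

Enumerating some paths:
13 - 10 - 6 - 1 - 4: 1+6+6+8 = 21
13 - 7 - 6 - 1 - 4: 6+3+6+8 = 23
Cheapest is 13 - 10 - 6 - 1 - 4 at 21 s.

21 s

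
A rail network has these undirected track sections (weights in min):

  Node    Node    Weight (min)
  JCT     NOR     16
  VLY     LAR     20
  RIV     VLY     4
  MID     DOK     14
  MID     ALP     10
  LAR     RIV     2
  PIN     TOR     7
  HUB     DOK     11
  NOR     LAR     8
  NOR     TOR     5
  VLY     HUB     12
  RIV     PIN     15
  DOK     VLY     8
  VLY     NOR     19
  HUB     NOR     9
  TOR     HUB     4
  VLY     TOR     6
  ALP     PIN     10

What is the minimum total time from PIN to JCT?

28 min

Settle nodes by increasing distance from PIN:
PIN: 0
TOR: 7  (via PIN)
ALP: 10  (via PIN)
HUB: 11  (via TOR)
NOR: 12  (via TOR)
VLY: 13  (via TOR)
RIV: 15  (via PIN)
LAR: 17  (via RIV)
MID: 20  (via ALP)
DOK: 21  (via VLY)
JCT: 28  (via NOR)
Shortest route: PIN → TOR → NOR → JCT = 28 min.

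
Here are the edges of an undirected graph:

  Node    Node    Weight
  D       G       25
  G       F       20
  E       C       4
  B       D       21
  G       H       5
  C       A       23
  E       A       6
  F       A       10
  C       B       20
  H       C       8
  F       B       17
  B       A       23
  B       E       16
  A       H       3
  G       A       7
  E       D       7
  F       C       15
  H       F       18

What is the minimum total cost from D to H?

16

Settle nodes by increasing distance from D:
D: 0
E: 7  (via D)
C: 11  (via E)
A: 13  (via E)
H: 16  (via A)
Shortest route: D → E → A → H = 16.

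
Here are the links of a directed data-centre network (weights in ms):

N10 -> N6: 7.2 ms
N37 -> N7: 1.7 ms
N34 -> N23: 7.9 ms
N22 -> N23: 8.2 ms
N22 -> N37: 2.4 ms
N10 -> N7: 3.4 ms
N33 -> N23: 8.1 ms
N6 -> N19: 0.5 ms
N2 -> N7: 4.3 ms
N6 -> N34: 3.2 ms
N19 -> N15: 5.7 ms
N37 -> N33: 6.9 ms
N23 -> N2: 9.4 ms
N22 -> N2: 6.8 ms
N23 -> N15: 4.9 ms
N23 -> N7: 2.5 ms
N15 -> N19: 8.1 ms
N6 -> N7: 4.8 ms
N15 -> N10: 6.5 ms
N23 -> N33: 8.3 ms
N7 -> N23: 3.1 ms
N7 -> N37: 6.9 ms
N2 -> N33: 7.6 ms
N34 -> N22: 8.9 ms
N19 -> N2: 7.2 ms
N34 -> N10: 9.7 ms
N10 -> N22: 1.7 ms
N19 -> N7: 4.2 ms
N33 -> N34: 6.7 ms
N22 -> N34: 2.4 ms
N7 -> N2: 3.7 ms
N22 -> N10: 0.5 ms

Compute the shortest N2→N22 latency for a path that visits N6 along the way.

Shortest N2→N6: N2–N7–N23–N15–N10–N6 = 26
Best N6 to N22: N6–N34–N22 costing 12.1
Total via N6: 26 + 12.1 = 38.1 ms.

38.1 ms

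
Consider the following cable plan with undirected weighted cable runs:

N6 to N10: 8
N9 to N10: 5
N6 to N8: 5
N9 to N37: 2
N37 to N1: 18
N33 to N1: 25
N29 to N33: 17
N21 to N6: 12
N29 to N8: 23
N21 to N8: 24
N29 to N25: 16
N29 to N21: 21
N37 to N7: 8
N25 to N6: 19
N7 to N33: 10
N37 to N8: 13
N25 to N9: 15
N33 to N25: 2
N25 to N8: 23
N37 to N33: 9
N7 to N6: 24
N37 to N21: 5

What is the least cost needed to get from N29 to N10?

Shortest distances from N29:
N29: 0
N25: 16  (via N29)
N33: 17  (via N29)
N21: 21  (via N29)
N8: 23  (via N29)
N37: 26  (via N33)
N7: 27  (via N33)
N6: 28  (via N8)
N9: 28  (via N37)
N10: 33  (via N9)
Shortest route: N29 → N33 → N37 → N9 → N10 = 33.

33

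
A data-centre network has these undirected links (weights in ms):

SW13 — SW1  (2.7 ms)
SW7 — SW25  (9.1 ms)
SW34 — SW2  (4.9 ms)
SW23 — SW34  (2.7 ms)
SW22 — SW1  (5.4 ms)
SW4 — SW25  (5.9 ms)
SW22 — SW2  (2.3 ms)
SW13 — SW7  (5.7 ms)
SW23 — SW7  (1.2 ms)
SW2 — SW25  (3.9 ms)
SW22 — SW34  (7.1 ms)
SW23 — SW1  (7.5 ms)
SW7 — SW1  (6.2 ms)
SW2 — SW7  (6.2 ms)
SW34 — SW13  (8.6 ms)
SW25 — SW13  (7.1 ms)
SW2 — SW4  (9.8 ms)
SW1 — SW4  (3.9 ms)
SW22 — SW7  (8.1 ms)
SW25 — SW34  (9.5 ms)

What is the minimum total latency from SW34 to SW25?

Shortest distances from SW34:
SW34: 0
SW23: 2.7  (via SW34)
SW7: 3.9  (via SW23)
SW2: 4.9  (via SW34)
SW22: 7.1  (via SW34)
SW13: 8.6  (via SW34)
SW25: 8.8  (via SW2)
Shortest route: SW34–SW2–SW25 = 8.8 ms.

8.8 ms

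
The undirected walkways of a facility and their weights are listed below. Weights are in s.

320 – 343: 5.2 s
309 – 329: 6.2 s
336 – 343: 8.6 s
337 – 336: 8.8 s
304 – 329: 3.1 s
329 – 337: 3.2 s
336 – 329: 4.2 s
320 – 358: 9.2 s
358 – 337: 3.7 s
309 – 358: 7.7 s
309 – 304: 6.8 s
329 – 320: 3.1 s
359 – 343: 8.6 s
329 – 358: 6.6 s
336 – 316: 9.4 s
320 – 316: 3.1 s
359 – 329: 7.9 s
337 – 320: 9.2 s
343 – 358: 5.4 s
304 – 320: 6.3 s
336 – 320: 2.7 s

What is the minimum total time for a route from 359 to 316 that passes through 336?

Shortest 359→336: 359–329–336 = 12.1
Shortest 336→316: 336–320–316 = 5.8
Total via 336: 12.1 + 5.8 = 17.9 s.

17.9 s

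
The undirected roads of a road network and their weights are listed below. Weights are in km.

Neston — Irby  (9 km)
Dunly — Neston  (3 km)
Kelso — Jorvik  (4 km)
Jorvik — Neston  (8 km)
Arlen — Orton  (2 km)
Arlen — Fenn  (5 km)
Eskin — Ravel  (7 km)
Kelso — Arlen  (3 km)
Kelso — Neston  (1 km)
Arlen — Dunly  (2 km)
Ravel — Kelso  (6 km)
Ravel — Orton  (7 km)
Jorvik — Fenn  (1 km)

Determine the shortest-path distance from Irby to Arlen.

13 km

Enumerating some paths:
Irby → Neston → Kelso → Arlen: 9+1+3 = 13
Irby → Neston → Dunly → Arlen: 9+3+2 = 14
Irby → Neston → Kelso → Jorvik → Fenn → Arlen: 9+1+4+1+5 = 20
Cheapest is Irby → Neston → Kelso → Arlen at 13 km.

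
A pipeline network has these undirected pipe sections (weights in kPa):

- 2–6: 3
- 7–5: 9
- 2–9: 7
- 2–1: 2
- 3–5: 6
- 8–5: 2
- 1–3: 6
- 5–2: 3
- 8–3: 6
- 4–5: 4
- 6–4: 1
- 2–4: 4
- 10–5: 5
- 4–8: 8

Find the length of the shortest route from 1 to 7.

14 kPa

Candidate routes:
1 → 2 → 5 → 7: 2+3+9 = 14
1 → 2 → 4 → 5 → 7: 2+4+4+9 = 19
1 → 2 → 6 → 4 → 5 → 7: 2+3+1+4+9 = 19
Cheapest is 1 → 2 → 5 → 7 at 14 kPa.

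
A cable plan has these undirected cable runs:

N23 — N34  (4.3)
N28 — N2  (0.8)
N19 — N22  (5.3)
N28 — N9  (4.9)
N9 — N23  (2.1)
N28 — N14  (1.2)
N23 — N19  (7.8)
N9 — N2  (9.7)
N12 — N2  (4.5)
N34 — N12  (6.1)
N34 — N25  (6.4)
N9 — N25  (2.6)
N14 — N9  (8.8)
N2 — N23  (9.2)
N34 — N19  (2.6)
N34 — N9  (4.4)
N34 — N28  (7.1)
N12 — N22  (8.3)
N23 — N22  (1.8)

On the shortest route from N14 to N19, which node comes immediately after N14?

Candidate routes:
N14 → N28 → N34 → N19: 1.2+7.1+2.6 = 10.9
N14 → N28 → N9 → N23 → N34 → N19: 1.2+4.9+2.1+4.3+2.6 = 15.1
N14 → N28 → N9 → N34 → N19: 1.2+4.9+4.4+2.6 = 13.1
N14 → N28 → N2 → N12 → N34 → N19: 1.2+0.8+4.5+6.1+2.6 = 15.2
The minimum is 10.9 via N14 → N28 → N34 → N19.
So from N14 the first move is to N28.

N28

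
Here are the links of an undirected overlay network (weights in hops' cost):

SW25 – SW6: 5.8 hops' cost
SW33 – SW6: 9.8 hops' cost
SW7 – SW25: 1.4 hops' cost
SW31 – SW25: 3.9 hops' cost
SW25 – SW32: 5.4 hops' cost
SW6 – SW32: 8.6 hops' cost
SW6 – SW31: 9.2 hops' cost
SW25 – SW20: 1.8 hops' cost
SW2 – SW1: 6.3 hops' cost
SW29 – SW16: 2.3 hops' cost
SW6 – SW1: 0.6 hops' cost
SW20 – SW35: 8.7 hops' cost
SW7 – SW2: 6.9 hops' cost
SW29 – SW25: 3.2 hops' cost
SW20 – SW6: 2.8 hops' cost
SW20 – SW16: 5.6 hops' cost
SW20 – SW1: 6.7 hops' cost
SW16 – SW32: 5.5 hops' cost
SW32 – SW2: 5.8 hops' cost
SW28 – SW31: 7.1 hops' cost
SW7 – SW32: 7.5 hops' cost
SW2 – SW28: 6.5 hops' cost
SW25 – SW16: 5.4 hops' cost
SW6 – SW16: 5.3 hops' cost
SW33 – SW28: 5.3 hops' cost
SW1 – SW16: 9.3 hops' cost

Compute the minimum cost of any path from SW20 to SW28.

Settle nodes by increasing distance from SW20:
SW20: 0
SW25: 1.8  (via SW20)
SW6: 2.8  (via SW20)
SW7: 3.2  (via SW25)
SW1: 3.4  (via SW6)
SW29: 5  (via SW25)
SW16: 5.6  (via SW20)
SW31: 5.7  (via SW25)
SW32: 7.2  (via SW25)
SW35: 8.7  (via SW20)
SW2: 9.7  (via SW1)
SW33: 12.6  (via SW6)
SW28: 12.8  (via SW31)
Shortest route: SW20–SW25–SW31–SW28 = 12.8 hops' cost.

12.8 hops' cost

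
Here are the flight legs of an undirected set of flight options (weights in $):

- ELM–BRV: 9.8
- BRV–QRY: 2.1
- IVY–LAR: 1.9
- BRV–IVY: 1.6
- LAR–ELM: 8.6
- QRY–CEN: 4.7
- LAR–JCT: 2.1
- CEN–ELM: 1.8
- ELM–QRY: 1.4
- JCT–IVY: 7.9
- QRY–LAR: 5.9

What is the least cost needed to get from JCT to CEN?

$10.9

Running Dijkstra from JCT:
JCT: 0
LAR: 2.1  (via JCT)
IVY: 4  (via LAR)
BRV: 5.6  (via IVY)
QRY: 7.7  (via BRV)
ELM: 9.1  (via QRY)
CEN: 10.9  (via ELM)
Shortest route: JCT → LAR → IVY → BRV → QRY → ELM → CEN = $10.9.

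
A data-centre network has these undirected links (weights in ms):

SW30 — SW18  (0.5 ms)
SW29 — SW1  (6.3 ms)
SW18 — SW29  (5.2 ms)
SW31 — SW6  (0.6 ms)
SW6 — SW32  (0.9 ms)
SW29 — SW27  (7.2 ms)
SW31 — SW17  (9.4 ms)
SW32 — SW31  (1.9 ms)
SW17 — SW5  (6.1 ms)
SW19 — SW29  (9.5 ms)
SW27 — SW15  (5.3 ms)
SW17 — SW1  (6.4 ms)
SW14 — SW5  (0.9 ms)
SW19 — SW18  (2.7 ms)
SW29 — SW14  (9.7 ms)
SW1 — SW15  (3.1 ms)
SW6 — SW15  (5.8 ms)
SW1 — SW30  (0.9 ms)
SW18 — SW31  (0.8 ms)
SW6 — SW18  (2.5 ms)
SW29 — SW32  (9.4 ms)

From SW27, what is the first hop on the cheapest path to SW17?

Enumerating some paths:
SW27–SW15–SW1–SW17: 5.3+3.1+6.4 = 14.8
SW27–SW15–SW1–SW30–SW18–SW31–SW17: 5.3+3.1+0.9+0.5+0.8+9.4 = 20
SW27–SW29–SW1–SW17: 7.2+6.3+6.4 = 19.9
The minimum is 14.8 ms via SW27–SW15–SW1–SW17.
So from SW27 the first move is to SW15.

SW15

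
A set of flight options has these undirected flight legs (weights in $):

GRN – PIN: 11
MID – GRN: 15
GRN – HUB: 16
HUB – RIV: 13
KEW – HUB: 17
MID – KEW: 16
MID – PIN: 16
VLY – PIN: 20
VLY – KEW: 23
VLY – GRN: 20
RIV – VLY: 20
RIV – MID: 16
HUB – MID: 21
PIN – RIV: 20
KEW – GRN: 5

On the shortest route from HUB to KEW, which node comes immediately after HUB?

Enumerating some paths:
HUB–KEW: 17 = 17
HUB–GRN–KEW: 16+5 = 21
Cheapest is HUB–KEW at $17.
So from HUB the first move is to KEW.

KEW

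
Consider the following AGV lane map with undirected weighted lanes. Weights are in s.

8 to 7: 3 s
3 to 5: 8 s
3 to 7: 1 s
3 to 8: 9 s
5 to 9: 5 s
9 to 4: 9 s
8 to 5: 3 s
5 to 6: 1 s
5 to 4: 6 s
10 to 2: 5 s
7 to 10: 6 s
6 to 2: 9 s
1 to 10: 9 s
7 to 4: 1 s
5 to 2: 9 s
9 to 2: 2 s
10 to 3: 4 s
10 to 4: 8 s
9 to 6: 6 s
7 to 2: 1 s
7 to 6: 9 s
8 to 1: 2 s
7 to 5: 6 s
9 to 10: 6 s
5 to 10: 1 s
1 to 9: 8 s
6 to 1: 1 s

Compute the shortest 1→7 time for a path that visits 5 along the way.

Shortest 1→5: 1–6–5 = 2
Best 5 to 7: 5–7 costing 6
Total via 5: 2 + 6 = 8 s.

8 s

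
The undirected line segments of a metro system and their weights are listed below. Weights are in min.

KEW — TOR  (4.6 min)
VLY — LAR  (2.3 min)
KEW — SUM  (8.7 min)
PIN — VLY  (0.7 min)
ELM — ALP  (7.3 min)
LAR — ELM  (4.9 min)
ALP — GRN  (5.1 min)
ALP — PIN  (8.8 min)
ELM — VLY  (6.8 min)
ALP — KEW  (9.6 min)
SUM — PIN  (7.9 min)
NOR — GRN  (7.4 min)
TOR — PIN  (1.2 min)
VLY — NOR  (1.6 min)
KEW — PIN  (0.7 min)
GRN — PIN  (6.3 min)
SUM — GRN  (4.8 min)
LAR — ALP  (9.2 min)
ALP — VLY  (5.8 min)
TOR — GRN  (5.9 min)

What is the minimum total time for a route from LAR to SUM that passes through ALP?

Shortest LAR→ALP: LAR–VLY–ALP = 8.1
Best ALP to SUM: ALP–GRN–SUM costing 9.9
Total via ALP: 8.1 + 9.9 = 18 min.

18 min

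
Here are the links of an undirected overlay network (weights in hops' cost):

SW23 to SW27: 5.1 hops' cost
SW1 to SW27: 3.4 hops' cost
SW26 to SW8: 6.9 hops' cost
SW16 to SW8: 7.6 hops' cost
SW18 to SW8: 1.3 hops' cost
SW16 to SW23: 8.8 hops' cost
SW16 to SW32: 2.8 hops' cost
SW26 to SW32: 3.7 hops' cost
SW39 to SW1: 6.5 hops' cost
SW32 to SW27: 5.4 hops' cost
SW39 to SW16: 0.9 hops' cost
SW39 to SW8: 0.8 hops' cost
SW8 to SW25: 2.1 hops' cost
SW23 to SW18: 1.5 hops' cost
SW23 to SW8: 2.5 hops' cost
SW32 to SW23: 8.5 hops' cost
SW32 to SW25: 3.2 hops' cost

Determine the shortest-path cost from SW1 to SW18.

8.6 hops' cost

Shortest distances from SW1:
SW1: 0
SW27: 3.4  (via SW1)
SW39: 6.5  (via SW1)
SW8: 7.3  (via SW39)
SW16: 7.4  (via SW39)
SW23: 8.5  (via SW27)
SW18: 8.6  (via SW8)
Shortest route: SW1 → SW39 → SW8 → SW18 = 8.6 hops' cost.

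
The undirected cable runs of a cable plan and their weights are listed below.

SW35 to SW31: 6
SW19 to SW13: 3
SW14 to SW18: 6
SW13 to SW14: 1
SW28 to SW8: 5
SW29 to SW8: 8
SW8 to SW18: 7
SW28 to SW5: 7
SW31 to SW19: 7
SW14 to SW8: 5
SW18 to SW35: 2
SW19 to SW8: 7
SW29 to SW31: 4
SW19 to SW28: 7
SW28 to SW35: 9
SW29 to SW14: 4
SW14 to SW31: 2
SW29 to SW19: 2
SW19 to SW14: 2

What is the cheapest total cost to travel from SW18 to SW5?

18

Compare a few routes:
SW18 - SW35 - SW28 - SW5: 2+9+7 = 18
SW18 - SW8 - SW28 - SW5: 7+5+7 = 19
Cheapest is SW18 - SW35 - SW28 - SW5 at 18.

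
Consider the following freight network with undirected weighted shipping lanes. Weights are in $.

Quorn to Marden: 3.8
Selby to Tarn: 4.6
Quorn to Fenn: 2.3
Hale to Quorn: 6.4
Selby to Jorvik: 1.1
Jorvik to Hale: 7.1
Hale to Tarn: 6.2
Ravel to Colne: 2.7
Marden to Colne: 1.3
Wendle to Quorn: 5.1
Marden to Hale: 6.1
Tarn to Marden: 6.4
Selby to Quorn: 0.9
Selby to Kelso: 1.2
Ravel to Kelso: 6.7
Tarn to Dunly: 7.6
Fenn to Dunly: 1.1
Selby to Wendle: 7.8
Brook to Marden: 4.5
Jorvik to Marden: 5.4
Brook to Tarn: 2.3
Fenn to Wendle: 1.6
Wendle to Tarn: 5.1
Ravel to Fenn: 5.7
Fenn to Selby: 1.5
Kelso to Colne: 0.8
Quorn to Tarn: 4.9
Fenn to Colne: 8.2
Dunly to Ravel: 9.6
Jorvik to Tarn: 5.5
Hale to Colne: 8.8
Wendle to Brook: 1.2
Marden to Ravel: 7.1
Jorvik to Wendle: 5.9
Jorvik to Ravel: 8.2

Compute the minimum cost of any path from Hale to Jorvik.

$7.1

Settle nodes by increasing distance from Hale:
Hale: 0
Marden: 6.1  (via Hale)
Tarn: 6.2  (via Hale)
Quorn: 6.4  (via Hale)
Jorvik: 7.1  (via Hale)
Shortest route: Hale–Jorvik = $7.1.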